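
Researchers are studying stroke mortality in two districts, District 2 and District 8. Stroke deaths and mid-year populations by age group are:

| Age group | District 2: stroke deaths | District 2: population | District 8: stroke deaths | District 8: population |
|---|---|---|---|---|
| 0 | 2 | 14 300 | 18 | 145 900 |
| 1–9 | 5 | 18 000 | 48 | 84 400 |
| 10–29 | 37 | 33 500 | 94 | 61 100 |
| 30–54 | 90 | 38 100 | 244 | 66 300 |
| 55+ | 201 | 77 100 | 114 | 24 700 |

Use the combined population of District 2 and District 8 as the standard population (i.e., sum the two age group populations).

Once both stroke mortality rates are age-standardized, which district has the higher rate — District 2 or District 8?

Age-specific rates per 100 000 for District 2: 13.99, 27.78, 110.45, 236.22, 260.70.
For District 8: 12.34, 56.87, 153.85, 368.02, 461.54.
Combined standard total = 563 400; weights = 0.2843, 0.1818, 0.1679, 0.1853, 0.1807.
District 2: 0.2843×13.99 + 0.1818×27.78 + 0.1679×110.45 + 0.1853×236.22 + 0.1807×260.70 = 118.4488 per 100 000.
District 8: 0.2843×12.34 + 0.1818×56.87 + 0.1679×153.85 + 0.1853×368.02 + 0.1807×461.54 = 191.2678 per 100 000.
The crude rates (185.08 vs 135.46) would put District 2 higher, but that reflects its age composition; once standardized to a common age structure, District 8 has the higher underlying rate.

District 8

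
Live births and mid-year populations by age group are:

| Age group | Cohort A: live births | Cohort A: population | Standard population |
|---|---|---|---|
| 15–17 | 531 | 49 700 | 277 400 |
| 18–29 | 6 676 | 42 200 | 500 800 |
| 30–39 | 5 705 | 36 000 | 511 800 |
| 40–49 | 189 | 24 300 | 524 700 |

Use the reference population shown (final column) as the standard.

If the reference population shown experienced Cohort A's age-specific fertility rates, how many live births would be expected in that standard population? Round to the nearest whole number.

Age-specific rates per 1 000 for Cohort A: 10.684, 158.199, 158.472, 7.778.
Expected live births = Σ (standard pop × age-specific rate ÷ 1 000)
= 277 400×10.684/1 000 + 500 800×158.199/1 000 + 511 800×158.472/1 000 + 524 700×7.778/1 000
= 2963.77 + 79226.09 + 81106.08 + 4081.00 = 167376.94.

167377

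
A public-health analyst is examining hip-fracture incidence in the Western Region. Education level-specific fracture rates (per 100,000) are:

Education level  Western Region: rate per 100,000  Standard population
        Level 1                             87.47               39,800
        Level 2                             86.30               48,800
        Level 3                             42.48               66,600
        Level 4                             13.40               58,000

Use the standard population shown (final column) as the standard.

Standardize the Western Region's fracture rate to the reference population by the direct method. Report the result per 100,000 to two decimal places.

53.00

Standard total = 213,200; weights = 0.1867, 0.2289, 0.3124, 0.2720.
Standardized rate: 0.1867×87.47 + 0.2289×86.30 + 0.3124×42.48 + 0.2720×13.40 = 52.9977 per 100,000.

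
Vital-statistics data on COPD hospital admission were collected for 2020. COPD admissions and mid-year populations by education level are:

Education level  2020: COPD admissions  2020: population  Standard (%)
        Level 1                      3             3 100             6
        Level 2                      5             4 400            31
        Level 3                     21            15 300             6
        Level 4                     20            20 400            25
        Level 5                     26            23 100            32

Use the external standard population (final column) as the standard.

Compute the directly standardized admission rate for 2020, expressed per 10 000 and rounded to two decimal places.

Education-specific rates per 10 000 for 2020: 9.68, 11.36, 13.73, 9.80, 11.26.
Standard weights: 0.06, 0.31, 0.06, 0.25, 0.32.
Standardized rate: 0.0600×9.68 + 0.3100×11.36 + 0.0600×13.73 + 0.2500×9.80 + 0.3200×11.26 = 10.9796 per 10 000.

10.98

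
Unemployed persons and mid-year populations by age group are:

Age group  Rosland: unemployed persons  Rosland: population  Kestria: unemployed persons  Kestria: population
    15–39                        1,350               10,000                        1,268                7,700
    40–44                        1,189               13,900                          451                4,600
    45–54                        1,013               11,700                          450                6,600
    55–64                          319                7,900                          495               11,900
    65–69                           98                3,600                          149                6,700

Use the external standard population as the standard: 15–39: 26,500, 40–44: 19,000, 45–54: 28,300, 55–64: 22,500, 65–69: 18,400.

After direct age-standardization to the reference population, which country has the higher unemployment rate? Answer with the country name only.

Age-specific rates per 1,000 for Rosland: 135.000, 85.540, 86.581, 40.380, 27.222.
For Kestria: 164.675, 98.043, 68.182, 41.597, 22.239.
Standard total = 114,700; weights = 0.2310, 0.1656, 0.2467, 0.1962, 0.1604.
Rosland: 0.2310×135.000 + 0.1656×85.540 + 0.2467×86.581 + 0.1962×40.380 + 0.1604×27.222 = 79.0099 per 1,000.
Kestria: 0.2310×164.675 + 0.1656×98.043 + 0.2467×68.182 + 0.1962×41.597 + 0.1604×22.239 = 82.8368 per 1,000.
The crude rates (84.27 vs 75.01) would put Rosland higher, but that reflects its age composition; once standardized to a common age structure, Kestria has the higher underlying rate.

Kestria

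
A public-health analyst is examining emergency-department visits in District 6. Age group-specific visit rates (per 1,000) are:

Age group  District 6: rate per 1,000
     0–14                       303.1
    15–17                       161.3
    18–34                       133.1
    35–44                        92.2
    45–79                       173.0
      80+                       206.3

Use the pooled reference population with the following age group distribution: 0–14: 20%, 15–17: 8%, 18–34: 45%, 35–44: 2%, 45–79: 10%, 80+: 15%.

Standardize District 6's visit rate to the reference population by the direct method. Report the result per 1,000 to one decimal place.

Standard weights: 0.20, 0.08, 0.45, 0.02, 0.10, 0.15.
Standardized rate: 0.2000×303.1 + 0.0800×161.3 + 0.4500×133.1 + 0.0200×92.2 + 0.1000×173.0 + 0.1500×206.3 = 183.5080 per 1,000.

183.5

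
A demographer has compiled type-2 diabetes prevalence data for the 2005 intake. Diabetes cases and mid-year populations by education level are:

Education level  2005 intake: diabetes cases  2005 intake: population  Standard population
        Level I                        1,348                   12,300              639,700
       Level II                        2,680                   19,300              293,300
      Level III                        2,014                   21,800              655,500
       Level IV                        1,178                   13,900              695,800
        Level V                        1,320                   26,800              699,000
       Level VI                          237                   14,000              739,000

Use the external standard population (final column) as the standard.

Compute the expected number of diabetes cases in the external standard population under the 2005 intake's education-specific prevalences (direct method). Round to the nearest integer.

Education-specific rates per 1,000 for the 2005 intake: 109.593, 138.860, 92.385, 84.748, 49.254, 16.929.
Expected diabetes cases = Σ (standard pop × education-specific rate ÷ 1,000)
= 639,700×109.593/1,000 + 293,300×138.860/1,000 + 655,500×92.385/1,000 + 695,800×84.748/1,000 + 699,000×49.254/1,000 + 739,000×16.929/1,000
= 70106.96 + 40727.67 + 60558.58 + 58967.80 + 34428.36 + 12510.21 = 277299.58.

277300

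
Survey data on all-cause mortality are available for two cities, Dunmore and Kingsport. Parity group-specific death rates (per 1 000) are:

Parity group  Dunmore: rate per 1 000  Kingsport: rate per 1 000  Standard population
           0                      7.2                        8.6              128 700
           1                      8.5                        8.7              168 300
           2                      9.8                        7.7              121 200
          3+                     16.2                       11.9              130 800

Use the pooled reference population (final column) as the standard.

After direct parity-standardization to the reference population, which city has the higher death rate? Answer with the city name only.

Standard total = 549 000; weights = 0.2344, 0.3066, 0.2208, 0.2383.
Dunmore: 0.2344×7.2 + 0.3066×8.5 + 0.2208×9.8 + 0.2383×16.2 = 10.3168 per 1 000.
Kingsport: 0.2344×8.6 + 0.3066×8.7 + 0.2208×7.7 + 0.2383×11.9 = 9.2182 per 1 000.

Dunmore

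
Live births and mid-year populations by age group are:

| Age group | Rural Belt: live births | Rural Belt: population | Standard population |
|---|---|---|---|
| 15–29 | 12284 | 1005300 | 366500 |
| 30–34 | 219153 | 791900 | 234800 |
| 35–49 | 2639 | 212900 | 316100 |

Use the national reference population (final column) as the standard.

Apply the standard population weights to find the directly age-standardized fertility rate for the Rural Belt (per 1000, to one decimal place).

Age-specific rates per 1000 for the Rural Belt: 12.219, 276.743, 12.395.
Standard total = 917400; weights = 0.3995, 0.2559, 0.3446.
Standardized rate: 0.3995×12.219 + 0.2559×276.743 + 0.3446×12.395 = 79.9824 per 1000.

80.0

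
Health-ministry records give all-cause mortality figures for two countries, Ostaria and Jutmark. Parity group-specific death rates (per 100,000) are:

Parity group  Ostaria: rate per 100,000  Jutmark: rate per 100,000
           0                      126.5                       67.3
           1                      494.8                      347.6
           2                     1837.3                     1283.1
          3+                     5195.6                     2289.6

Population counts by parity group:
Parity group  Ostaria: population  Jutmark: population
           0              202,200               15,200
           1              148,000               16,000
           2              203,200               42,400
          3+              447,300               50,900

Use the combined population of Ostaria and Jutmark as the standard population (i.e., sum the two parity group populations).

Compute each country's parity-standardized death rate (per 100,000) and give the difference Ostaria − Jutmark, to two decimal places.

Combined standard total = 1,125,200; weights = 0.1932, 0.1458, 0.2183, 0.4428.
Ostaria: 0.1932×126.5 + 0.1458×494.8 + 0.2183×1837.3 + 0.4428×5195.6 = 2798.0244 per 100,000.
Jutmark: 0.1932×67.3 + 0.1458×347.6 + 0.2183×1283.1 + 0.4428×2289.6 = 1357.4880 per 100,000.
Difference = 2798.0244 − 1357.4880 = 1440.5364.

1440.54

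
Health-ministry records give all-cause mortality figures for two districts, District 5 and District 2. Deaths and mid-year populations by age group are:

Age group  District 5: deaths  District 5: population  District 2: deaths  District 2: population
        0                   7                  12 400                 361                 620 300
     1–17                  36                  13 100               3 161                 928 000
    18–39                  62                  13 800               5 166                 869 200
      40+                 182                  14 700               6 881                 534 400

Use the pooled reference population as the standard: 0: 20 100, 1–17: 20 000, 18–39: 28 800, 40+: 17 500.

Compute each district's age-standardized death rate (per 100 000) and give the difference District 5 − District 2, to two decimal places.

-74.03

Age-specific rates per 100 000 for District 5: 56.45, 274.81, 449.28, 1238.10.
For District 2: 58.20, 340.62, 594.34, 1287.61.
Standard total = 86 400; weights = 0.2326, 0.2315, 0.3333, 0.2025.
District 5: 0.2326×56.45 + 0.2315×274.81 + 0.3333×449.28 + 0.2025×1238.10 = 477.2761 per 100 000.
District 2: 0.2326×58.20 + 0.2315×340.62 + 0.3333×594.34 + 0.2025×1287.61 = 551.3017 per 100 000.
Difference = 477.2761 − 551.3017 = -74.0256.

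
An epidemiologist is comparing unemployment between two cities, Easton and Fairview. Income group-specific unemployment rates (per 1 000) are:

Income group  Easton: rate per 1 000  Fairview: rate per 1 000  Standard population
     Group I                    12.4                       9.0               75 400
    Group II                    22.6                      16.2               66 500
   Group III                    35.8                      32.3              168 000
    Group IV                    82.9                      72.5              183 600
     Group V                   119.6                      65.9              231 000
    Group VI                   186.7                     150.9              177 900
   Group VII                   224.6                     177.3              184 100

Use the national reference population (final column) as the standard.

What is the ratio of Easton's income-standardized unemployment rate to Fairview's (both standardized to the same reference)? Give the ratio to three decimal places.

Standard total = 1 086 500; weights = 0.0694, 0.0612, 0.1546, 0.1690, 0.2126, 0.1637, 0.1694.
Easton: 0.0694×12.4 + 0.0612×22.6 + 0.1546×35.8 + 0.1690×82.9 + 0.2126×119.6 + 0.1637×186.7 + 0.1694×224.6 = 115.8427 per 1 000.
Fairview: 0.0694×9.0 + 0.0612×16.2 + 0.1546×32.3 + 0.1690×72.5 + 0.2126×65.9 + 0.1637×150.9 + 0.1694×177.3 = 87.6229 per 1 000.
Ratio = 115.8427 ÷ 87.6229 = 1.32206.

1.322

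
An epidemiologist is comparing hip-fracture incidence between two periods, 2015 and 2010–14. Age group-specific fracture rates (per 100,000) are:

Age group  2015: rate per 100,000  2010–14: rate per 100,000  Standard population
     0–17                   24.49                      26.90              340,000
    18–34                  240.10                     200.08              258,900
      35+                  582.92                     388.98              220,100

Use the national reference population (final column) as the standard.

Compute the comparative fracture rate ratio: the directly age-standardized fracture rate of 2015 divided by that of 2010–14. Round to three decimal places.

1.356

Standard total = 819,000; weights = 0.4151, 0.3161, 0.2687.
2015: 0.4151×24.49 + 0.3161×240.10 + 0.2687×582.92 = 242.7218 per 100,000.
2010–14: 0.4151×26.90 + 0.3161×200.08 + 0.2687×388.98 = 178.9514 per 100,000.
Ratio = 242.7218 ÷ 178.9514 = 1.35636.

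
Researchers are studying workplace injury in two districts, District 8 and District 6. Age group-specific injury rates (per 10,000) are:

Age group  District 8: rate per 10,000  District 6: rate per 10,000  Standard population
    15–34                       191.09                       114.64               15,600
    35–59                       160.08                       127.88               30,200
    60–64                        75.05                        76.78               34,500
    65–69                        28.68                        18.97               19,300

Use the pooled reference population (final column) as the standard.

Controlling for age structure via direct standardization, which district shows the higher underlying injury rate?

Standard total = 99,600; weights = 0.1566, 0.3032, 0.3464, 0.1938.
District 8: 0.1566×191.09 + 0.3032×160.08 + 0.3464×75.05 + 0.1938×28.68 = 110.0218 per 10,000.
District 6: 0.1566×114.64 + 0.3032×127.88 + 0.3464×76.78 + 0.1938×18.97 = 87.0019 per 10,000.

District 8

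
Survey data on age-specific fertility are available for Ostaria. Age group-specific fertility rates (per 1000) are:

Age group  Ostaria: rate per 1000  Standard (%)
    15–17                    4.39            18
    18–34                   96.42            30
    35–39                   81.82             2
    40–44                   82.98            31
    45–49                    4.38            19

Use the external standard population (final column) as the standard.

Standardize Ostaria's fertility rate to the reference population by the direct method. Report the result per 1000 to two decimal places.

Standard weights: 0.18, 0.30, 0.02, 0.31, 0.19.
Standardized rate: 0.1800×4.39 + 0.3000×96.42 + 0.0200×81.82 + 0.3100×82.98 + 0.1900×4.38 = 57.9086 per 1000.

57.91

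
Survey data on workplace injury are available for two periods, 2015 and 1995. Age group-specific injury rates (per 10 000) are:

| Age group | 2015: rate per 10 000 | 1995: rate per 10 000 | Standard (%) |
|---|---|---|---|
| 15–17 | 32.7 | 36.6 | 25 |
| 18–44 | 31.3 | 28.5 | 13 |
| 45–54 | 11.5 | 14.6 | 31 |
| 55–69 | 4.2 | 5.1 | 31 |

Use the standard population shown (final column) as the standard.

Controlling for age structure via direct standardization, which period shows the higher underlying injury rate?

1995

Standard weights: 0.25, 0.13, 0.31, 0.31.
2015: 0.2500×32.7 + 0.1300×31.3 + 0.3100×11.5 + 0.3100×4.2 = 17.1110 per 10 000.
1995: 0.2500×36.6 + 0.1300×28.5 + 0.3100×14.6 + 0.3100×5.1 = 18.9620 per 10 000.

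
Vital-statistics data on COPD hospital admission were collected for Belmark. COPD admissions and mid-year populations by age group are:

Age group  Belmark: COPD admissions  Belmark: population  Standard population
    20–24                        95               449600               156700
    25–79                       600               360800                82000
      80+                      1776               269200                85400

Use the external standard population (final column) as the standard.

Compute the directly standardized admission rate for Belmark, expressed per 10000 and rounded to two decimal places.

22.61

Age-specific rates per 10000 for Belmark: 2.11, 16.63, 65.97.
Standard total = 324100; weights = 0.4835, 0.2530, 0.2635.
Standardized rate: 0.4835×2.11 + 0.2530×16.63 + 0.2635×65.97 = 22.6130 per 10000.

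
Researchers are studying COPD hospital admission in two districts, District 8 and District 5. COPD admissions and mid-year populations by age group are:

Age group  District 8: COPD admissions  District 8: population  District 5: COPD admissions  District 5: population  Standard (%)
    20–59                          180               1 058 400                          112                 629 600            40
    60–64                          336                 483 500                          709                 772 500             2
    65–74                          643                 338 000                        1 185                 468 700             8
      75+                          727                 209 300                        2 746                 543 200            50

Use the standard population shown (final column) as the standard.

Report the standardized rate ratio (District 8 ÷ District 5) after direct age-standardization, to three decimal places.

0.699

Age-specific rates per 10 000 for District 8: 1.70, 6.95, 19.02, 34.73.
For District 5: 1.78, 9.18, 25.28, 50.55.
Standard weights: 0.40, 0.02, 0.08, 0.50.
District 8: 0.4000×1.70 + 0.0200×6.95 + 0.0800×19.02 + 0.5000×34.73 = 19.7086 per 10 000.
District 5: 0.4000×1.78 + 0.0200×9.18 + 0.0800×25.28 + 0.5000×50.55 = 28.1939 per 10 000.
Ratio = 19.7086 ÷ 28.1939 = 0.69904.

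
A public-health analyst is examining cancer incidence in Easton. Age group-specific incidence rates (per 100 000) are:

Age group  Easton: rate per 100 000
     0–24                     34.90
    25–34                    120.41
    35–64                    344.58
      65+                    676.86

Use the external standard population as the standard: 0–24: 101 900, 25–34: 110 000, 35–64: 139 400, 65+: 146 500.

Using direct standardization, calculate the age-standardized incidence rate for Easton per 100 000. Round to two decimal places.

329.44

Standard total = 497 800; weights = 0.2047, 0.2210, 0.2800, 0.2943.
Standardized rate: 0.2047×34.90 + 0.2210×120.41 + 0.2800×344.58 + 0.2943×676.86 = 329.4412 per 100 000.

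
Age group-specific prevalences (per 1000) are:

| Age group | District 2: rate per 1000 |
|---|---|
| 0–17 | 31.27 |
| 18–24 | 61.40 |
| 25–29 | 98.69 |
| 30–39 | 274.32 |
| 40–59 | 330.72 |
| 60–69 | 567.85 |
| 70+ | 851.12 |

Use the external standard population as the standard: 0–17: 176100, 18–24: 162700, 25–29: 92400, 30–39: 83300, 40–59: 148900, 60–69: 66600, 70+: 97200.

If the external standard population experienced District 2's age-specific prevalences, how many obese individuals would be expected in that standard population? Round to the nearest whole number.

217258

Expected obese individuals = Σ (standard pop × age-specific rate ÷ 1000)
= 176100×31.27/1000 + 162700×61.40/1000 + 92400×98.69/1000 + 83300×274.32/1000 + 148900×330.72/1000 + 66600×567.85/1000 + 97200×851.12/1000
= 5506.65 + 9989.78 + 9118.96 + 22850.86 + 49244.21 + 37818.81 + 82728.86 = 217258.12.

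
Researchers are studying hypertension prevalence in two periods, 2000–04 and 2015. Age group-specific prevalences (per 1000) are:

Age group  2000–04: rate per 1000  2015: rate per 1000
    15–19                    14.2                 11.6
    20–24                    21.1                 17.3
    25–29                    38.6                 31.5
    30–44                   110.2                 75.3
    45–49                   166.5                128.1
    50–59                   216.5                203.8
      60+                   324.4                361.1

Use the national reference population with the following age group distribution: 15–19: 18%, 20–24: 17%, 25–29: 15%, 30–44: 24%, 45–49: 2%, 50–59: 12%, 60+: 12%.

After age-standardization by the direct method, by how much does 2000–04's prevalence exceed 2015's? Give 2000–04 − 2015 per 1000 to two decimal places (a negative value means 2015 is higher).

Standard weights: 0.18, 0.17, 0.15, 0.24, 0.02, 0.12, 0.12.
2000–04: 0.1800×14.2 + 0.1700×21.1 + 0.1500×38.6 + 0.2400×110.2 + 0.0200×166.5 + 0.1200×216.5 + 0.1200×324.4 = 106.6190 per 1000.
2015: 0.1800×11.6 + 0.1700×17.3 + 0.1500×31.5 + 0.2400×75.3 + 0.0200×128.1 + 0.1200×203.8 + 0.1200×361.1 = 98.1760 per 1000.
Difference = 106.6190 − 98.1760 = 8.4430.

8.44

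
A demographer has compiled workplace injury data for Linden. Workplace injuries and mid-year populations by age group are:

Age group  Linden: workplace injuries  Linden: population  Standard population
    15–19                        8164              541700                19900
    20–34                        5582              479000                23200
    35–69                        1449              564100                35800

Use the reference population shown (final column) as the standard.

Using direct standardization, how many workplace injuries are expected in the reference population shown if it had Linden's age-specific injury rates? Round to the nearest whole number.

662

Age-specific rates per 10000 for Linden: 150.71, 116.53, 25.69.
Expected workplace injuries = Σ (standard pop × age-specific rate ÷ 10000)
= 19900×150.71/10000 + 23200×116.53/10000 + 35800×25.69/10000
= 299.91 + 270.36 + 91.96 = 662.23.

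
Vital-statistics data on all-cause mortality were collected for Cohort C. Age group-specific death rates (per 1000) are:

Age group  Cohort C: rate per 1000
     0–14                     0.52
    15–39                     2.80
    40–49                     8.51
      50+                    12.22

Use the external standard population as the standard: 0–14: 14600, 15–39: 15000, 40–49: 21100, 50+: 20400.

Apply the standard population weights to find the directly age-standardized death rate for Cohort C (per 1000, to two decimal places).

6.73

Standard total = 71100; weights = 0.2053, 0.2110, 0.2968, 0.2869.
Standardized rate: 0.2053×0.52 + 0.2110×2.80 + 0.2968×8.51 + 0.2869×12.22 = 6.7291 per 1000.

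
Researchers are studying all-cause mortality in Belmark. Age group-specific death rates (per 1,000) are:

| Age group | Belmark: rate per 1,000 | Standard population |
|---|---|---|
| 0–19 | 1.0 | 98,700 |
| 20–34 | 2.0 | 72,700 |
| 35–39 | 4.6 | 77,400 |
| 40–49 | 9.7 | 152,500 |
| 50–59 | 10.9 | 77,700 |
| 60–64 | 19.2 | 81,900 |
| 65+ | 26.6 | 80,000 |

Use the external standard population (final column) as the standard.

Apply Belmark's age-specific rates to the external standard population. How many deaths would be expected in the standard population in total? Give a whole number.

Expected deaths = Σ (standard pop × age-specific rate ÷ 1,000)
= 98,700×1.0/1,000 + 72,700×2.0/1,000 + 77,400×4.6/1,000 + 152,500×9.7/1,000 + 77,700×10.9/1,000 + 81,900×19.2/1,000 + 80,000×26.6/1,000
= 98.70 + 145.40 + 356.04 + 1479.25 + 846.93 + 1572.48 + 2128.00 = 6626.80.

6627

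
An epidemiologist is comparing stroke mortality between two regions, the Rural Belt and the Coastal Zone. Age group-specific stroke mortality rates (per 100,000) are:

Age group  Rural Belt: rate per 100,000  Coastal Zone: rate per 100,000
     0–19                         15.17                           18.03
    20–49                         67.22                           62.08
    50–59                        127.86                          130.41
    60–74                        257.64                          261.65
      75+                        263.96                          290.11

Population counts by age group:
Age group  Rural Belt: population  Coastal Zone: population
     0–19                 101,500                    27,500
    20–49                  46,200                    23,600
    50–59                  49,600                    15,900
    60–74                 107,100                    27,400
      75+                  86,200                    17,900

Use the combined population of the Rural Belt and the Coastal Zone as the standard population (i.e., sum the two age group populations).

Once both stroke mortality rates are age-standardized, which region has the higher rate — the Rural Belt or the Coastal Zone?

Combined standard total = 502,900; weights = 0.2565, 0.1388, 0.1302, 0.2674, 0.2070.
The Rural Belt: 0.2565×15.17 + 0.1388×67.22 + 0.1302×127.86 + 0.2674×257.64 + 0.2070×263.96 = 153.4192 per 100,000.
The Coastal Zone: 0.2565×18.03 + 0.1388×62.08 + 0.1302×130.41 + 0.2674×261.65 + 0.2070×290.11 = 160.2571 per 100,000.
The crude rates (157.02 vs 146.01) would put the Rural Belt higher, but that reflects its age composition; once standardized to a common age structure, the Coastal Zone has the higher underlying rate.

Coastal Zone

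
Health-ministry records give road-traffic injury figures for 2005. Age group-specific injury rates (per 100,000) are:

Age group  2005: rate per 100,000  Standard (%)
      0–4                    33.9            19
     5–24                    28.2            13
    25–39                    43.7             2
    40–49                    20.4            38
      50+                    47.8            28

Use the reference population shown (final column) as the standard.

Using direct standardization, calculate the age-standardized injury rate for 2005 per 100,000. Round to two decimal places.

32.12

Standard weights: 0.19, 0.13, 0.02, 0.38, 0.28.
Standardized rate: 0.1900×33.9 + 0.1300×28.2 + 0.0200×43.7 + 0.3800×20.4 + 0.2800×47.8 = 32.1170 per 100,000.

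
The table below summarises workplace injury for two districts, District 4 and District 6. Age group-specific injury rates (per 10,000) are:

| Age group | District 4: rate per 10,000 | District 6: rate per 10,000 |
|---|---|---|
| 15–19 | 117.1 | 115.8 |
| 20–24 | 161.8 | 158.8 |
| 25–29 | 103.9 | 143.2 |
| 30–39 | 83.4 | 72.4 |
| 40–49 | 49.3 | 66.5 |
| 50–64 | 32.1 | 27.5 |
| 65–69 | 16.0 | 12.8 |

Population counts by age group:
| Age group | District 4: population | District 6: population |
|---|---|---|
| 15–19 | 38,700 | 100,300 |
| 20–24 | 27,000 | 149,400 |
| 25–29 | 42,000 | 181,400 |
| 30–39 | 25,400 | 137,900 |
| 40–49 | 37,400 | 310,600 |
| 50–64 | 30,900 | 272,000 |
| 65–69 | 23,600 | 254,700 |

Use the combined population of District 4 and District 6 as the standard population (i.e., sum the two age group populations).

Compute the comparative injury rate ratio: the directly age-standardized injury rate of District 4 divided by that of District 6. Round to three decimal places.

Combined standard total = 1,631,300; weights = 0.0852, 0.1081, 0.1369, 0.1001, 0.2133, 0.1857, 0.1706.
District 4: 0.0852×117.1 + 0.1081×161.8 + 0.1369×103.9 + 0.1001×83.4 + 0.2133×49.3 + 0.1857×32.1 + 0.1706×16.0 = 69.2584 per 10,000.
District 6: 0.0852×115.8 + 0.1081×158.8 + 0.1369×143.2 + 0.1001×72.4 + 0.2133×66.5 + 0.1857×27.5 + 0.1706×12.8 = 75.3732 per 10,000.
Ratio = 69.2584 ÷ 75.3732 = 0.91887.

0.919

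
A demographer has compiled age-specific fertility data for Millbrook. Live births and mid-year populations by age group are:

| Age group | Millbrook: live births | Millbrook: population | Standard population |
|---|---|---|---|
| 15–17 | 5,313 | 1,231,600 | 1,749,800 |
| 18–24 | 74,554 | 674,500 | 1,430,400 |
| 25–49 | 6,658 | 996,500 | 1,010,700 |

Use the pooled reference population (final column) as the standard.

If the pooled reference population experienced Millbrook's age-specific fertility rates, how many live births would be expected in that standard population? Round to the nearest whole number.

172407

Age-specific rates per 1,000 for Millbrook: 4.314, 110.532, 6.681.
Expected live births = Σ (standard pop × age-specific rate ÷ 1,000)
= 1,749,800×4.314/1,000 + 1,430,400×110.532/1,000 + 1,010,700×6.681/1,000
= 7548.46 + 158105.32 + 6752.88 = 172406.66.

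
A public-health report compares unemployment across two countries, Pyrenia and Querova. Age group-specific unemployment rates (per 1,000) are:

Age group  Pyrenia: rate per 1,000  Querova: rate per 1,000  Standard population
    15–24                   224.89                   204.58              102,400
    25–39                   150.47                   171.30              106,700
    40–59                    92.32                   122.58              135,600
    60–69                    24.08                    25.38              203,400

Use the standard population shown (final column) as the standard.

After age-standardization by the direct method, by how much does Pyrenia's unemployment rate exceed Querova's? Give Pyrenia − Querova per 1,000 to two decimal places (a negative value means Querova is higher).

Standard total = 548,100; weights = 0.1868, 0.1947, 0.2474, 0.3711.
Pyrenia: 0.1868×224.89 + 0.1947×150.47 + 0.2474×92.32 + 0.3711×24.08 = 103.0840 per 1,000.
Querova: 0.1868×204.58 + 0.1947×171.30 + 0.2474×122.58 + 0.3711×25.38 = 111.3133 per 1,000.
Difference = 103.0840 − 111.3133 = -8.2293.

-8.23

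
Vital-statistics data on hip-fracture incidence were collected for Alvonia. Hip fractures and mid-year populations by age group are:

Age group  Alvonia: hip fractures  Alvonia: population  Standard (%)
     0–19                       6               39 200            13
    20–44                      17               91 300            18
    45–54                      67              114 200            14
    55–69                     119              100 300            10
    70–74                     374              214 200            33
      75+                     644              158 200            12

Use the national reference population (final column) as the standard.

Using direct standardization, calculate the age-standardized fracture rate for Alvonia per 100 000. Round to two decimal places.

131.89

Age-specific rates per 100 000 for Alvonia: 15.31, 18.62, 58.67, 118.64, 174.60, 407.08.
Standard weights: 0.13, 0.18, 0.14, 0.10, 0.33, 0.12.
Standardized rate: 0.1300×15.31 + 0.1800×18.62 + 0.1400×58.67 + 0.1000×118.64 + 0.3300×174.60 + 0.1200×407.08 = 131.8881 per 100 000.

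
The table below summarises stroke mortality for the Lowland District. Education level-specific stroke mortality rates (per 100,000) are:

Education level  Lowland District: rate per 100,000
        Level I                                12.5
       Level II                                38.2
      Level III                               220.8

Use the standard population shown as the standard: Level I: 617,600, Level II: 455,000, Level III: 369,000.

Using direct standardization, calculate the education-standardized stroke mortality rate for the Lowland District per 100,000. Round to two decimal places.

Standard total = 1,441,600; weights = 0.4284, 0.3156, 0.2560.
Standardized rate: 0.4284×12.5 + 0.3156×38.2 + 0.2560×220.8 = 73.9291 per 100,000.

73.93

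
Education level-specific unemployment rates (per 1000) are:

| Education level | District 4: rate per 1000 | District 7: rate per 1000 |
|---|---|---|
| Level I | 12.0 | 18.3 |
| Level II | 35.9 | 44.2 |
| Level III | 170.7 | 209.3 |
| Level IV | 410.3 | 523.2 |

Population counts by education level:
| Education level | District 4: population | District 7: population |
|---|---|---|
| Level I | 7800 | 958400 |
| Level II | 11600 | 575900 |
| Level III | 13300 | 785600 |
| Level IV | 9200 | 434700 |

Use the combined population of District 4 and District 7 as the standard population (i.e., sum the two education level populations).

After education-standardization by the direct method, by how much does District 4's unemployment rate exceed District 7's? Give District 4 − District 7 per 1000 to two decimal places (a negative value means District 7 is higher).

-32.87

Combined standard total = 2796500; weights = 0.3455, 0.2101, 0.2857, 0.1587.
District 4: 0.3455×12.0 + 0.2101×35.9 + 0.2857×170.7 + 0.1587×410.3 = 125.5820 per 1000.
District 7: 0.3455×18.3 + 0.2101×44.2 + 0.2857×209.3 + 0.1587×523.2 = 158.4506 per 1000.
Difference = 125.5820 − 158.4506 = -32.8686.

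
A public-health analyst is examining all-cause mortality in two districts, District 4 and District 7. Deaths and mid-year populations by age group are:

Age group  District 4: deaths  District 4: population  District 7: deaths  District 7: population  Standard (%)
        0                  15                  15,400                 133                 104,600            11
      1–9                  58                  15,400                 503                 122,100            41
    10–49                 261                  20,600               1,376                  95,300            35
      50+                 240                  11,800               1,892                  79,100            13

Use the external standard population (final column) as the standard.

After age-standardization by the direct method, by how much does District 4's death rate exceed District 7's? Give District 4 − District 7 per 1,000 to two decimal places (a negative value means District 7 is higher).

-1.26

Age-specific rates per 1,000 for District 4: 0.974, 3.766, 12.670, 20.339.
For District 7: 1.272, 4.120, 14.439, 23.919.
Standard weights: 0.11, 0.41, 0.35, 0.13.
District 4: 0.1100×0.974 + 0.4100×3.766 + 0.3500×12.670 + 0.1300×20.339 = 8.7298 per 1,000.
District 7: 0.1100×1.272 + 0.4100×4.120 + 0.3500×14.439 + 0.1300×23.919 = 9.9919 per 1,000.
Difference = 8.7298 − 9.9919 = -1.2621.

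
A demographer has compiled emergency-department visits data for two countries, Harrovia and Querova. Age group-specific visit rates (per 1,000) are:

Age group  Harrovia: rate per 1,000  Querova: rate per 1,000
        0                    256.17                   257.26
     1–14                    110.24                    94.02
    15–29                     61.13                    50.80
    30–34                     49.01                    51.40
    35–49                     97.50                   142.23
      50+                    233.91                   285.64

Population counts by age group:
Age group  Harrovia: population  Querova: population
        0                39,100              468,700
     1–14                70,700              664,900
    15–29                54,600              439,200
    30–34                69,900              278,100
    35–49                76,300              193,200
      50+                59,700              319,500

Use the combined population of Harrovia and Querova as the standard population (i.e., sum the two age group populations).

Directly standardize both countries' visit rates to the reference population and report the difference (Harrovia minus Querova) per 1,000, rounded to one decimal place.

-5.9

Combined standard total = 2,733,900; weights = 0.1857, 0.2691, 0.1806, 0.1273, 0.0986, 0.1387.
Harrovia: 0.1857×256.17 + 0.2691×110.24 + 0.1806×61.13 + 0.1273×49.01 + 0.0986×97.50 + 0.1387×233.91 = 136.5785 per 1,000.
Querova: 0.1857×257.26 + 0.2691×94.02 + 0.1806×50.80 + 0.1273×51.40 + 0.0986×142.23 + 0.1387×285.64 = 142.4396 per 1,000.
Difference = 136.5785 − 142.4396 = -5.8611.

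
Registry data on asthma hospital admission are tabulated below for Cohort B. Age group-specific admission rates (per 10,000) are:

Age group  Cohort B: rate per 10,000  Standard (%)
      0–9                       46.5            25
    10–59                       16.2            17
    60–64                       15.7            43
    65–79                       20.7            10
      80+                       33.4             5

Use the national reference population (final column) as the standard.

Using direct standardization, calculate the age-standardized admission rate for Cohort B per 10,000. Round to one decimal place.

24.9

Standard weights: 0.25, 0.17, 0.43, 0.10, 0.05.
Standardized rate: 0.2500×46.5 + 0.1700×16.2 + 0.4300×15.7 + 0.1000×20.7 + 0.0500×33.4 = 24.8700 per 10,000.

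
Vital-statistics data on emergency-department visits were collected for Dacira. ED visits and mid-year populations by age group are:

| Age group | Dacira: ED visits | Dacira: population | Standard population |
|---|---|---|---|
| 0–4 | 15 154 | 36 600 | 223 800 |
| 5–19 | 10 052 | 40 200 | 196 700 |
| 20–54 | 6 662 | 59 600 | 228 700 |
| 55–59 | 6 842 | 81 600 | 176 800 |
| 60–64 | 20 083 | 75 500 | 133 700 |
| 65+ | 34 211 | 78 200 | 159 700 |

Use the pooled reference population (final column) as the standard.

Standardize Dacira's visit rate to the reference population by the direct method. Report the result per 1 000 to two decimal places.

256.98

Age-specific rates per 1 000 for Dacira: 414.044, 250.050, 111.779, 83.848, 266.000, 437.481.
Standard total = 1 119 400; weights = 0.1999, 0.1757, 0.2043, 0.1579, 0.1194, 0.1427.
Standardized rate: 0.1999×414.044 + 0.1757×250.050 + 0.2043×111.779 + 0.1579×83.848 + 0.1194×266.000 + 0.1427×437.481 = 256.9821 per 1 000.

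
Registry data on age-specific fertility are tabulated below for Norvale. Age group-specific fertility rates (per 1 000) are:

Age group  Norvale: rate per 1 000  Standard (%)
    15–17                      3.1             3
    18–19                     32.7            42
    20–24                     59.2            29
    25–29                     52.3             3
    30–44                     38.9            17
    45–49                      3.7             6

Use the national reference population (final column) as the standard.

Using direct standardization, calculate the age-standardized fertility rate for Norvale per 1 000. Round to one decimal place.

Standard weights: 0.03, 0.42, 0.29, 0.03, 0.17, 0.06.
Standardized rate: 0.0300×3.1 + 0.4200×32.7 + 0.2900×59.2 + 0.0300×52.3 + 0.1700×38.9 + 0.0600×3.7 = 39.3990 per 1 000.

39.4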